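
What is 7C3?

C(7,3) = (7·6·5) / 3! = 210 / 6 = 35.

35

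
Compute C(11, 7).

330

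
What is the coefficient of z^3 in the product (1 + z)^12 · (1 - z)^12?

Coefficient of z^3 = Σ_{j} C(12,j)·1^j·C(12,3-j)·(-1)^(3-j) for j from 0 to 3.
= (-220) + 792 + (-792) + 220 = 0.

0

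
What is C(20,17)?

1140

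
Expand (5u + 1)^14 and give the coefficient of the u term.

70

The general term is C(14,j)·(5u)^j·(1)^(14-j); the u^1 term has j = 1.
C(14,1) = 14.
Coefficient = C(14,1) · 5^1 = 14 · 5 = 70.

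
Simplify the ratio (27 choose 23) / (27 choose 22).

5/23

C(n,k+1)/C(n,k) = (n−k)/(k+1) = (27−22)/(22+1) = 5/23.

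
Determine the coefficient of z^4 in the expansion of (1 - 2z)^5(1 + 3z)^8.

-1210

Coefficient of z^4 = Σ_{j} C(5,j)·(-2)^j·C(8,4-j)·3^(4-j) for j from 0 to 4.
= 5670 + (-15120) + 10080 + (-1920) + 80 = -1210.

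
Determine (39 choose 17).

51021117810

C(39,17) = (39·38·37·36·35·34·33·32·31·30·29·28·27·26·25·24·23) / 17! = 18147570172421919989760000 / 355687428096000 = 51021117810.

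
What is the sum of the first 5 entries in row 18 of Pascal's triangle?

1 + 18 + 153 + 816 + 3060 = 4048.

4048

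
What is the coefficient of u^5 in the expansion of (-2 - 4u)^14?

The general term is C(14,j)·(-2)^j·(-4u)^(14-j); the u^5 term has j = 9.
C(14,9) = 2002.
Coefficient = C(14,9) · (-2)^9 · (-4)^5 = 2002 · (-512) · (-1024) = 1049624576.

1049624576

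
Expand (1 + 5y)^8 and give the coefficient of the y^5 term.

175000

The general term is C(8,j)·(1)^j·(5y)^(8-j); the y^5 term has j = 3.
C(8,3) = 56.
Coefficient = C(8,3) · 5^5 = 56 · 3125 = 175000.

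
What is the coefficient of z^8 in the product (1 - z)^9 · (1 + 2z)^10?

-3447

Coefficient of z^8 = Σ_{j} C(9,j)·(-1)^j·C(10,8-j)·2^(8-j) for j from 0 to 8.
= 11520 + (-138240) + 483840 + (-677376) + 423360 + (-120960) + 15120 + (-720) + 9 = -3447.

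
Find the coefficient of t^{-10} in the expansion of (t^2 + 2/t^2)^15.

3075072

General term: C(15,j)·(t^2)^j·(2/t^2)^(15-j), with t-exponent 2j − 2(15−j) = 4j − 30.
Set 4j − 30 = -10: j = 5.
C(15,5) = 3003; 1^5 = 1; 2^10 = 1024.
Coefficient = 3003 · 1 · 1024 = 3075072.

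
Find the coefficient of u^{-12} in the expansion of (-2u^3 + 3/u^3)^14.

-1260971712

General term: C(14,j)·(-2u^3)^j·(3/u^3)^(14-j), with u-exponent 3j − 3(14−j) = 6j − 42.
Set 6j − 42 = -12: j = 5.
C(14,5) = 2002; (-2)^5 = -32; 3^9 = 19683.
Coefficient = 2002 · (-32) · 19683 = -1260971712.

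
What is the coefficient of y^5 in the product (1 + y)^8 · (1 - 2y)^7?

-252

Coefficient of y^5 = Σ_{j} C(8,j)·1^j·C(7,5-j)·(-2)^(5-j) for j from 0 to 5.
= (-672) + 4480 + (-7840) + 4704 + (-980) + 56 = -252.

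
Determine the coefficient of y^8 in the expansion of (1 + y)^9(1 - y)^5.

-45

Coefficient of y^8 = Σ_{j} C(9,j)·1^j·C(5,8-j)·(-1)^(8-j) for j from 3 to 8.
= (-84) + 630 + (-1260) + 840 + (-180) + 9 = -45.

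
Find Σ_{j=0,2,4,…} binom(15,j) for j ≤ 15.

16384

Half of (1+1)^15 + (1−1)^15 gives the even-index sum: 2^14 = 16384.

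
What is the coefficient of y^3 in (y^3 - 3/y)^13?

-14073345

General term: C(13,j)·(y^3)^j·(-3/y)^(13-j), with y-exponent 3j − 1(13−j) = 4j − 13.
Set 4j − 13 = 3: j = 4.
C(13,4) = 715; 1^4 = 1; (-3)^9 = -19683.
Coefficient = 715 · 1 · (-19683) = -14073345.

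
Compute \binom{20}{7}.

77520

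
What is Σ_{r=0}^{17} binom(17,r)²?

Σ C(17,r)² is the coefficient of x^17 in (1+x)^17(1+x)^17 = (1+x)^34, i.e. C(34,17) = 2333606220.

2333606220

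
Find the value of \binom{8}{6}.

C(8,6) = C(8,2) by symmetry.
C(8,2) = (8·7) / 2! = 56 / 2 = 28.

28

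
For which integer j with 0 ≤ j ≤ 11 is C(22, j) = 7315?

C(22,j) increases on 0 ≤ j ≤ 11. C(22,3) = 1540 and C(22,4) = 7315, so j = 4.

4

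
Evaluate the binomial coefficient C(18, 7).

31824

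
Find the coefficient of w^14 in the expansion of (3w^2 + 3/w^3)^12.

35075106

General term: C(12,j)·(3w^2)^j·(3/w^3)^(12-j), with w-exponent 2j − 3(12−j) = 5j − 36.
Set 5j − 36 = 14: j = 10.
C(12,10) = 66; 3^10 = 59049; 3^2 = 9.
Coefficient = 66 · 59049 · 9 = 35075106.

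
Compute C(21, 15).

54264

C(21,15) = C(21,6) by symmetry.
C(21,6) = (21·20·19·18·17·16) / 6! = 39070080 / 720 = 54264.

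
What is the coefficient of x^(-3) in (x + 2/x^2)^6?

160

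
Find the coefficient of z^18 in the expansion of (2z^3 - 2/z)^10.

General term: C(10,j)·(2z^3)^j·(-2/z)^(10-j), with z-exponent 3j − 1(10−j) = 4j − 10.
Set 4j − 10 = 18: j = 7.
C(10,7) = 120; 2^7 = 128; (-2)^3 = -8.
Coefficient = 120 · 128 · (-8) = -122880.

-122880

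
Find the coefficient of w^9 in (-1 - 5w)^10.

19531250

The general term is C(10,j)·(-1)^j·(-5w)^(10-j); the w^9 term has j = 1.
C(10,1) = 10.
Coefficient = C(10,1) · (-1)^1 · (-5)^9 = 10 · (-1) · (-1953125) = 19531250.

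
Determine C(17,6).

C(17,6) = (17·16·15·14·13·12) / 6! = 8910720 / 720 = 12376.

12376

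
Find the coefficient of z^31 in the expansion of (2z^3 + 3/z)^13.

1437696

General term: C(13,j)·(2z^3)^j·(3/z)^(13-j), with z-exponent 3j − 1(13−j) = 4j − 13.
Set 4j − 13 = 31: j = 11.
C(13,11) = 78; 2^11 = 2048; 3^2 = 9.
Coefficient = 78 · 2048 · 9 = 1437696.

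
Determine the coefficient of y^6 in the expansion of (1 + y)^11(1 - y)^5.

Coefficient of y^6 = Σ_{j} C(11,j)·1^j·C(5,6-j)·(-1)^(6-j) for j from 1 to 6.
= (-11) + 275 + (-1650) + 3300 + (-2310) + 462 = 66.

66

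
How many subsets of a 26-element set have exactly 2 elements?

Choose the 2 positions: C(26,2) = 325.

325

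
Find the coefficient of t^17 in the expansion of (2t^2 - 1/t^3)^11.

-11264

General term: C(11,j)·(2t^2)^j·(-1/t^3)^(11-j), with t-exponent 2j − 3(11−j) = 5j − 33.
Set 5j − 33 = 17: j = 10.
C(11,10) = 11; 2^10 = 1024; (-1)^1 = -1.
Coefficient = 11 · 1024 · (-1) = -11264.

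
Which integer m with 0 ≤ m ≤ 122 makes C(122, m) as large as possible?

61

C(122,m) is maximized at m = 122/2 = 61.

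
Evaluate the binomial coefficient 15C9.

5005

C(15,9) = C(15,6) by symmetry.
C(15,6) = (15·14·13·12·11·10) / 6! = 3603600 / 720 = 5005.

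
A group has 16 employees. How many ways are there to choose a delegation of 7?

11440

This is C(16,7) = 11440.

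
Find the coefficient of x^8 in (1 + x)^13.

1287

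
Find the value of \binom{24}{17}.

346104

C(24,17) = C(24,7) by symmetry.
C(24,7) = (24·23·22·21·20·19·18) / 7! = 1744364160 / 5040 = 346104.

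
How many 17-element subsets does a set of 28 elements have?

C(28,17) = C(28,11) by symmetry.
C(28,11) = (28·27·26·25·24·23·22·21·20·19·18) / 11! = 857180548224000 / 39916800 = 21474180.

21474180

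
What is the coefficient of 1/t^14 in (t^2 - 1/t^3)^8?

28

General term: C(8,j)·(t^2)^j·(-1/t^3)^(8-j), with t-exponent 2j − 3(8−j) = 5j − 24.
Set 5j − 24 = -14: j = 2.
C(8,2) = 28; 1^2 = 1; (-1)^6 = 1.
Coefficient = 28 · 1 · 1 = 28.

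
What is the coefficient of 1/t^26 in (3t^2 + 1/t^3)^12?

594

General term: C(12,j)·(3t^2)^j·(1/t^3)^(12-j), with t-exponent 2j − 3(12−j) = 5j − 36.
Set 5j − 36 = -26: j = 2.
C(12,2) = 66; 3^2 = 9; 1^10 = 1.
Coefficient = 66 · 9 · 1 = 594.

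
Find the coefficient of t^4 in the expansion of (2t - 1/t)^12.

General term: C(12,j)·(2t)^j·(-1/t)^(12-j), with t-exponent 1j − 1(12−j) = 2j − 12.
Set 2j − 12 = 4: j = 8.
C(12,8) = 495; 2^8 = 256; (-1)^4 = 1.
Coefficient = 495 · 256 · 1 = 126720.

126720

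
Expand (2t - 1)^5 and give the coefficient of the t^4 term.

The general term is C(5,j)·(2t)^j·(-1)^(5-j); the t^4 term has j = 4.
C(5,4) = 5.
Coefficient = C(5,4) · 2^4 · (-1)^1 = 5 · 16 · (-1) = -80.

-80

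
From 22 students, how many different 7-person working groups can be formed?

170544

This is C(22,7) = 170544.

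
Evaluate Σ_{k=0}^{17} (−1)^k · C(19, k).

-18

The partial alternating sum Σ_{k=0}^{17} (−1)^k C(19,k) = (−1)^17 C(18,17) = -18.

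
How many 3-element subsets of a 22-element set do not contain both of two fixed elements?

All 3-subsets: C(22,3) = 1540. Those containing both fixed elements: C(20,1) = 20.
1540 − 20 = 1520.

1520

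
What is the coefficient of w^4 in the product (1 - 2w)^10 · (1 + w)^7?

-245

Coefficient of w^4 = Σ_{j} C(10,j)·(-2)^j·C(7,4-j)·1^(4-j) for j from 0 to 4.
= 35 + (-700) + 3780 + (-6720) + 3360 = -245.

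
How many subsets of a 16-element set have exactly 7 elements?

11440

Choose the 7 positions: C(16,7) = 11440.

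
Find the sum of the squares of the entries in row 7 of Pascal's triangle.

By Vandermonde's identity, Σ C(7,i)² = C(14,7) = 3432.

3432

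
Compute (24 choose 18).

134596

C(24,18) = C(24,6) by symmetry.
C(24,6) = (24·23·22·21·20·19) / 6! = 96909120 / 720 = 134596.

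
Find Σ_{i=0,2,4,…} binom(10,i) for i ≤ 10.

Half of (1+1)^10 + (1−1)^10 gives the even-index sum: 2^9 = 512.

512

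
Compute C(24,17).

C(24,17) = C(24,7) by symmetry.
C(24,7) = (24·23·22·21·20·19·18) / 7! = 1744364160 / 5040 = 346104.

346104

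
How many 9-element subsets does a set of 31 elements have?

20160075

C(31,9) = (31·30·29·28·27·26·25·24·23) / 9! = 7315688016000 / 362880 = 20160075.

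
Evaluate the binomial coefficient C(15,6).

5005

C(15,6) = (15·14·13·12·11·10) / 6! = 3603600 / 720 = 5005.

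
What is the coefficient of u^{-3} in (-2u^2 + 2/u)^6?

General term: C(6,j)·(-2u^2)^j·(2/u)^(6-j), with u-exponent 2j − 1(6−j) = 3j − 6.
Set 3j − 6 = -3: j = 1.
C(6,1) = 6; (-2)^1 = -2; 2^5 = 32.
Coefficient = 6 · (-2) · 32 = -384.

-384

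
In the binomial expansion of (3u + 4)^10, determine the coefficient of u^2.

26542080

The general term is C(10,j)·(3u)^j·(4)^(10-j); the u^2 term has j = 2.
C(10,2) = 45.
Coefficient = C(10,2) · 3^2 · 4^8 = 45 · 9 · 65536 = 26542080.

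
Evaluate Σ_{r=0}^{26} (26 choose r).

67108864

Setting x = 1 in (1+x)^26 gives Σ C(26,r) = 2^26 = 67108864.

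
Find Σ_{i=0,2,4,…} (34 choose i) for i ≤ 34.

8589934592

Even-i terms of row 34 sum to 2^33 = 8589934592.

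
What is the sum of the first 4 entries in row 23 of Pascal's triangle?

1 + 23 + 253 + 1771 = 2048.

2048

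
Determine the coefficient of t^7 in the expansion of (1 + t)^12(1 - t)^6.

144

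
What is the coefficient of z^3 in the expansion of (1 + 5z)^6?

The general term is C(6,j)·(1)^j·(5z)^(6-j); the z^3 term has j = 3.
C(6,3) = 20.
Coefficient = C(6,3) · 5^3 = 20 · 125 = 2500.

2500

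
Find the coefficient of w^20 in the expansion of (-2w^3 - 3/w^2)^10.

103680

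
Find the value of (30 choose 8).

5852925

C(30,8) = (30·29·28·27·26·25·24·23) / 8! = 235989936000 / 40320 = 5852925.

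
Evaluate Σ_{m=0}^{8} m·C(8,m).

1024

Differentiating (1+x)^8 and setting x=1: Σ m·C(8,m) = 8·2^7 = 1024.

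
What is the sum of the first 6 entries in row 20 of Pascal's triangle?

21700

1 + 20 + 190 + 1140 + 4845 + 15504 = 21700.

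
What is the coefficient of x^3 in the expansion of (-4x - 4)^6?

81920

The general term is C(6,j)·(-4x)^j·(-4)^(6-j); the x^3 term has j = 3.
C(6,3) = 20.
Coefficient = C(6,3) · (-4)^3 · (-4)^3 = 20 · (-64) · (-64) = 81920.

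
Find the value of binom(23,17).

C(23,17) = C(23,6) by symmetry.
C(23,6) = (23·22·21·20·19·18) / 6! = 72681840 / 720 = 100947.

100947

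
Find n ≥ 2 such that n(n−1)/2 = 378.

28

n(n−1)/2 = 378 ⇒ n(n−1) = 756. Since 28·27 = 756, n = 28.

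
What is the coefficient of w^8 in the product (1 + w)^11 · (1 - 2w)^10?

Coefficient of w^8 = Σ_{j} C(11,j)·1^j·C(10,8-j)·(-2)^(8-j) for j from 0 to 8.
= 11520 + (-168960) + 739200 + (-1330560) + 1108800 + (-443520) + 83160 + (-6600) + 165 = -6795.

-6795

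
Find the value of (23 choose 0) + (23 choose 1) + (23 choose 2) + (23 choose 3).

2048

1 + 23 + 253 + 1771 = 2048.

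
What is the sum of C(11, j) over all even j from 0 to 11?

1024

Half of (1+1)^11 + (1−1)^11 gives the even-index sum: 2^10 = 1024.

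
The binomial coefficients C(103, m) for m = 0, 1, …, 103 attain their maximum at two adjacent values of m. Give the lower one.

For odd n = 103, C(103,m) peaks at m = (n−1)/2 and (n+1)/2; the lower is 51.

51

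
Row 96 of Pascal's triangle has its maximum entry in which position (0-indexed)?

C(96,k) is maximized at k = 96/2 = 48.

48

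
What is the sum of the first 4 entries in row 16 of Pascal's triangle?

1 + 16 + 120 + 560 = 697.

697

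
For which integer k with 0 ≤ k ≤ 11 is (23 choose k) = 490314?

C(23,k) increases on 0 ≤ k ≤ 11. C(23,7) = 245157 and C(23,8) = 490314, so k = 8.

8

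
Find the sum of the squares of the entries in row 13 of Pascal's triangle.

10400600

Σ C(13,j)² is the coefficient of x^13 in (1+x)^13(1+x)^13 = (1+x)^26, i.e. C(26,13) = 10400600.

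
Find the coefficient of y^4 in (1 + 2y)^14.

16016

The general term is C(14,j)·(1)^j·(2y)^(14-j); the y^4 term has j = 10.
C(14,10) = 1001.
Coefficient = C(14,10) · 2^4 = 1001 · 16 = 16016.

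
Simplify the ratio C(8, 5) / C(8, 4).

C(n,k+1)/C(n,k) = (n−k)/(k+1) = (8−4)/(4+1) = 4/5.

4/5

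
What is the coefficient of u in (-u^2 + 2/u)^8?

General term: C(8,j)·(-u^2)^j·(2/u)^(8-j), with u-exponent 2j − 1(8−j) = 3j − 8.
Set 3j − 8 = 1: j = 3.
C(8,3) = 56; (-1)^3 = -1; 2^5 = 32.
Coefficient = 56 · (-1) · 32 = -1792.

-1792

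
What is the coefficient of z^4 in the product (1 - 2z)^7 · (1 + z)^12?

Coefficient of z^4 = Σ_{j} C(7,j)·(-2)^j·C(12,4-j)·1^(4-j) for j from 0 to 4.
= 495 + (-3080) + 5544 + (-3360) + 560 = 159.

159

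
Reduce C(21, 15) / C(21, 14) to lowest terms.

7/15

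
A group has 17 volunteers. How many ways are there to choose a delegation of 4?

This is C(17,4) = 2380.

2380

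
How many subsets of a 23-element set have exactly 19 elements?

Choose the 19 positions: C(23,19) = 8855.

8855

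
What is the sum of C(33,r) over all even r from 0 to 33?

4294967296

Even-r terms of row 33 sum to 2^32 = 4294967296.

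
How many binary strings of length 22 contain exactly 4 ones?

Choose the 4 positions: C(22,4) = 7315.

7315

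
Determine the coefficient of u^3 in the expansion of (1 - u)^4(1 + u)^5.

-4

Coefficient of u^3 = Σ_{j} C(4,j)·(-1)^j·C(5,3-j)·1^(3-j) for j from 0 to 3.
= 10 + (-40) + 30 + (-4) = -4.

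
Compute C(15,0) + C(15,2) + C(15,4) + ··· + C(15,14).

16384

Half of (1+1)^15 + (1−1)^15 gives the even-index sum: 2^14 = 16384.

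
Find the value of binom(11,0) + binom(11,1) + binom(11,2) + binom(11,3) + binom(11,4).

562

1 + 11 + 55 + 165 + 330 = 562.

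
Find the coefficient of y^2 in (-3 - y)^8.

20412

The general term is C(8,j)·(-3)^j·(-y)^(8-j); the y^2 term has j = 6.
C(8,6) = 28.
Coefficient = C(8,6) · (-3)^6 = 28 · 729 = 20412.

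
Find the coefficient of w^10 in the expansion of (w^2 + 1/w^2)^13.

715

General term: C(13,j)·(w^2)^j·(1/w^2)^(13-j), with w-exponent 2j − 2(13−j) = 4j − 26.
Set 4j − 26 = 10: j = 9.
C(13,9) = 715; 1^9 = 1; 1^4 = 1.
Coefficient = 715 · 1 · 1 = 715.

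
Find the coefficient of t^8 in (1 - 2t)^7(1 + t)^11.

2145

Coefficient of t^8 = Σ_{j} C(7,j)·(-2)^j·C(11,8-j)·1^(8-j) for j from 0 to 7.
= 165 + (-4620) + 38808 + (-129360) + 184800 + (-110880) + 24640 + (-1408) = 2145.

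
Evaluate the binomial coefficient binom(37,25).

C(37,25) = C(37,12) by symmetry.
C(37,12) = (37·36·35·34·33·32·31·30·29·28·27·26) / 12! = 887342319056793600 / 479001600 = 1852482996.

1852482996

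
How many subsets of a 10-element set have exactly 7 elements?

Choose the 7 positions: C(10,7) = 120.

120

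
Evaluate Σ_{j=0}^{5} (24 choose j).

1 + 24 + 276 + 2024 + 10626 + 42504 = 55455.

55455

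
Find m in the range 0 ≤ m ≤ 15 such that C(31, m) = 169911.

5

C(31,m) increases on 0 ≤ m ≤ 15. C(31,4) = 31465 and C(31,5) = 169911, so m = 5.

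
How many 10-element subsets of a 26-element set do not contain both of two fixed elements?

4576264

All 10-subsets: C(26,10) = 5311735. Those containing both fixed elements: C(24,8) = 735471.
5311735 − 735471 = 4576264.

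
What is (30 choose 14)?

145422675

C(30,14) = (30·29·28·27·26·25·24·23·22·21·20·19·18·17) / 14! = 12677700308232960000 / 87178291200 = 145422675.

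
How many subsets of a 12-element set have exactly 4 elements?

495

Choose the 4 positions: C(12,4) = 495.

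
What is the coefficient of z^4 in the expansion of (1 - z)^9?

126

The general term is C(9,j)·(1)^j·(-z)^(9-j); the z^4 term has j = 5.
C(9,5) = 126.
Coefficient = C(9,5) = 126.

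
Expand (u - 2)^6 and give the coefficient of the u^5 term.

The general term is C(6,j)·(u)^j·(-2)^(6-j); the u^5 term has j = 5.
C(6,5) = 6.
Coefficient = C(6,5) · (-2)^1 = 6 · (-2) = -12.

-12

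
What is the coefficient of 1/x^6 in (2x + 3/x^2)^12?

General term: C(12,j)·(2x)^j·(3/x^2)^(12-j), with x-exponent 1j − 2(12−j) = 3j − 24.
Set 3j − 24 = -6: j = 6.
C(12,6) = 924; 2^6 = 64; 3^6 = 729.
Coefficient = 924 · 64 · 729 = 43110144.

43110144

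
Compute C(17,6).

C(17,6) = (17·16·15·14·13·12) / 6! = 8910720 / 720 = 12376.

12376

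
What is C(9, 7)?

36

C(9,7) = C(9,2) by symmetry.
C(9,2) = (9·8) / 2! = 72 / 2 = 36.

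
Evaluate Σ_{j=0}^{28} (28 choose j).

268435456

The entries of row 28 sum to 2^28 = 268435456.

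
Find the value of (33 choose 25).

13884156

C(33,25) = C(33,8) by symmetry.
C(33,8) = (33·32·31·30·29·28·27·26) / 8! = 559809169920 / 40320 = 13884156.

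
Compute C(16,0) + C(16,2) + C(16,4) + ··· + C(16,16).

Even-j terms of row 16 sum to 2^15 = 32768.

32768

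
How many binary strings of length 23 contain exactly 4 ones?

Choose the 4 positions: C(23,4) = 8855.

8855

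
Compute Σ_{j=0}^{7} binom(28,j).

1683218

1 + 28 + 378 + 3276 + 20475 + 98280 + 376740 + 1184040 = 1683218.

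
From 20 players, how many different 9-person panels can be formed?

167960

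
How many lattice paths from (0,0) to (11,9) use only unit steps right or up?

167960

Each path is a sequence of 20 steps with 11 rights: C(20,11) = 167960.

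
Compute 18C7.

31824

C(18,7) = (18·17·16·15·14·13·12) / 7! = 160392960 / 5040 = 31824.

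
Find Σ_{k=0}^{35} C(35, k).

34359738368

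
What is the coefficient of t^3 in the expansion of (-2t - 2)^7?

The general term is C(7,j)·(-2t)^j·(-2)^(7-j); the t^3 term has j = 3.
C(7,3) = 35.
Coefficient = C(7,3) · (-2)^3 · (-2)^4 = 35 · (-8) · 16 = -4480.

-4480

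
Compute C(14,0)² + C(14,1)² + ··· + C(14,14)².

40116600

By Vandermonde's identity, Σ C(14,j)² = C(28,14) = 40116600.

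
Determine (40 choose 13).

C(40,13) = (40·39·38·37·36·35·34·33·32·31·30·29·28) / 13! = 74931129164795904000 / 6227020800 = 12033222880.

12033222880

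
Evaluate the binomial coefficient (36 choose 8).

C(36,8) = (36·35·34·33·32·31·30·29) / 8! = 1220096908800 / 40320 = 30260340.

30260340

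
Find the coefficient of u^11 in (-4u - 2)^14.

12213813248

The general term is C(14,j)·(-4u)^j·(-2)^(14-j); the u^11 term has j = 11.
C(14,11) = 364.
Coefficient = C(14,11) · (-4)^11 · (-2)^3 = 364 · (-4194304) · (-8) = 12213813248.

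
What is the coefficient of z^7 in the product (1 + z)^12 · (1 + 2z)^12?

5329368

Coefficient of z^7 = Σ_{j} C(12,j)·1^j·C(12,7-j)·2^(7-j) for j from 0 to 7.
= 101376 + 709632 + 1672704 + 1742400 + 871200 + 209088 + 22176 + 792 = 5329368.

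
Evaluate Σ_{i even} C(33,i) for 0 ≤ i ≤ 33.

Even-i terms of row 33 sum to 2^32 = 4294967296.

4294967296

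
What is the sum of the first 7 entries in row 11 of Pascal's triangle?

1 + 11 + 55 + 165 + 330 + 462 + 462 = 1486.

1486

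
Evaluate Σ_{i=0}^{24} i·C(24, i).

Differentiating (1+x)^24 and setting x=1: Σ i·C(24,i) = 24·2^23 = 201326592.

201326592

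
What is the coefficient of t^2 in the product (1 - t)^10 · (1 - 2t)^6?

225

Coefficient of t^2 = Σ_{j} C(10,j)·(-1)^j·C(6,2-j)·(-2)^(2-j) for j from 0 to 2.
= 60 + 120 + 45 = 225.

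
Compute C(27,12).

17383860

C(27,12) = (27·26·25·24·23·22·21·20·19·18·17·16) / 12! = 8326896754176000 / 479001600 = 17383860.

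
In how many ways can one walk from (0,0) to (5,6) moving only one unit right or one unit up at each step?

Each path is a sequence of 11 steps with 5 rights: C(11,5) = 462.

462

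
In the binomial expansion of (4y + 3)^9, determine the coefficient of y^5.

10450944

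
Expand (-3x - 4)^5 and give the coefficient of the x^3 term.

-4320

The general term is C(5,j)·(-3x)^j·(-4)^(5-j); the x^3 term has j = 3.
C(5,3) = 10.
Coefficient = C(5,3) · (-3)^3 · (-4)^2 = 10 · (-27) · 16 = -4320.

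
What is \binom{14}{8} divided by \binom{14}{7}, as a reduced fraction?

7/8

C(n,k+1)/C(n,k) = (n−k)/(k+1) = (14−7)/(7+1) = 7/8.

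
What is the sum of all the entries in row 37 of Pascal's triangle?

137438953472

The entries of row 37 sum to 2^37 = 137438953472.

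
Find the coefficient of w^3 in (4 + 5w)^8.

The general term is C(8,j)·(4)^j·(5w)^(8-j); the w^3 term has j = 5.
C(8,5) = 56.
Coefficient = C(8,5) · 4^5 · 5^3 = 56 · 1024 · 125 = 7168000.

7168000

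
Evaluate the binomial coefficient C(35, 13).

1476337800

C(35,13) = (35·34·33·32·31·30·29·28·27·26·25·24·23) / 13! = 9193186188426240000 / 6227020800 = 1476337800.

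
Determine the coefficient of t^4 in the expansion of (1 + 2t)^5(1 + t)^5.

985

Coefficient of t^4 = Σ_{j} C(5,j)·2^j·C(5,4-j)·1^(4-j) for j from 0 to 4.
= 5 + 100 + 400 + 400 + 80 = 985.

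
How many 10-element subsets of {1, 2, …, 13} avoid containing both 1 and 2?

121

All 10-subsets: C(13,10) = 286. Those containing both fixed elements: C(11,8) = 165.
286 − 165 = 121.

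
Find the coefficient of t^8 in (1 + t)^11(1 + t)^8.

(1 + t)^11(1 + t)^8 = (1 + t)^19, so the coefficient of t^8 is C(19,8)·1^8 = 75582·1 = 75582.

75582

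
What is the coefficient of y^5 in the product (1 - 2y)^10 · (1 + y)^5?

837

Coefficient of y^5 = Σ_{j} C(10,j)·(-2)^j·C(5,5-j)·1^(5-j) for j from 0 to 5.
= 1 + (-100) + 1800 + (-9600) + 16800 + (-8064) = 837.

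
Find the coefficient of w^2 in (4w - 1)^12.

The general term is C(12,j)·(4w)^j·(-1)^(12-j); the w^2 term has j = 2.
C(12,2) = 66.
Coefficient = C(12,2) · 4^2 = 66 · 16 = 1056.

1056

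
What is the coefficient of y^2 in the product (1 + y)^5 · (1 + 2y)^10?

290

Coefficient of y^2 = Σ_{j} C(5,j)·1^j·C(10,2-j)·2^(2-j) for j from 0 to 2.
= 180 + 100 + 10 = 290.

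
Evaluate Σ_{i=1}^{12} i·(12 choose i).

Since i·C(12,i) = 12·C(11,i−1), the sum is 12·2^11 = 12·2048 = 24576.

24576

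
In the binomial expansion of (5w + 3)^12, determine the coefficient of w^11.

1757812500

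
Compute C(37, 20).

15905368710

C(37,20) = C(37,17) by symmetry.
C(37,17) = (37·36·35·34·33·32·31·30·29·28·27·26·25·24·23·22·21) / 17! = 5657339689378493276160000 / 355687428096000 = 15905368710.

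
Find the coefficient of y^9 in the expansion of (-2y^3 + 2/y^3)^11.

General term: C(11,j)·(-2y^3)^j·(2/y^3)^(11-j), with y-exponent 3j − 3(11−j) = 6j − 33.
Set 6j − 33 = 9: j = 7.
C(11,7) = 330; (-2)^7 = -128; 2^4 = 16.
Coefficient = 330 · (-128) · 16 = -675840.

-675840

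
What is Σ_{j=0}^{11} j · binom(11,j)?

Since j·C(11,j) = 11·C(10,j−1), the sum is 11·2^10 = 11·1024 = 11264.

11264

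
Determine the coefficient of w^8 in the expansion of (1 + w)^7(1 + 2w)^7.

Coefficient of w^8 = Σ_{j} C(7,j)·1^j·C(7,8-j)·2^(8-j) for j from 1 to 7.
= 896 + 9408 + 23520 + 19600 + 5880 + 588 + 14 = 59906.

59906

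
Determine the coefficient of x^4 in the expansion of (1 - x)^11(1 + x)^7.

Coefficient of x^4 = Σ_{j} C(11,j)·(-1)^j·C(7,4-j)·1^(4-j) for j from 0 to 4.
= 35 + (-385) + 1155 + (-1155) + 330 = -20.

-20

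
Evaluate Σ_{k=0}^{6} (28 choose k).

1 + 28 + 378 + 3276 + 20475 + 98280 + 376740 = 499178.

499178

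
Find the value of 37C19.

C(37,19) = C(37,18) by symmetry.
C(37,18) = (37·36·35·34·33·32·31·30·29·28·27·26·25·24·23·22·21·20) / 18! = 113146793787569865523200000 / 6402373705728000 = 17672631900.

17672631900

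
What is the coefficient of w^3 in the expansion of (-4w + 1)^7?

The general term is C(7,j)·(-4w)^j·(1)^(7-j); the w^3 term has j = 3.
C(7,3) = 35.
Coefficient = C(7,3) · (-4)^3 = 35 · (-64) = -2240.

-2240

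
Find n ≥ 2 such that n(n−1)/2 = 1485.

55

n(n−1)/2 = 1485 ⇒ n(n−1) = 2970. Since 55·54 = 2970, n = 55.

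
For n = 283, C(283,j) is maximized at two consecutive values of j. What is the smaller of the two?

141

For odd n = 283, C(283,j) peaks at j = (n−1)/2 and (n+1)/2; the smaller is 141.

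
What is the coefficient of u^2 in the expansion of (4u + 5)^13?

60937500000

The general term is C(13,j)·(4u)^j·(5)^(13-j); the u^2 term has j = 2.
C(13,2) = 78.
Coefficient = C(13,2) · 4^2 · 5^11 = 78 · 16 · 48828125 = 60937500000.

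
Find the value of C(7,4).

35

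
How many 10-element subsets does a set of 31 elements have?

44352165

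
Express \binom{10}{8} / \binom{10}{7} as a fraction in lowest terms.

3/8

C(n,k+1)/C(n,k) = (n−k)/(k+1) = (10−7)/(7+1) = 3/8.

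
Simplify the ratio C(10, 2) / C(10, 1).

C(n,k+1)/C(n,k) = (n−k)/(k+1) = (10−1)/(1+1) = 9/2.

9/2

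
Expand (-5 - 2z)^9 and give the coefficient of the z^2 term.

The general term is C(9,j)·(-5)^j·(-2z)^(9-j); the z^2 term has j = 7.
C(9,7) = 36.
Coefficient = C(9,7) · (-5)^7 · (-2)^2 = 36 · (-78125) · 4 = -11250000.

-11250000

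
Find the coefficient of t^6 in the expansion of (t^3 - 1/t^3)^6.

General term: C(6,j)·(t^3)^j·(-1/t^3)^(6-j), with t-exponent 3j − 3(6−j) = 6j − 18.
Set 6j − 18 = 6: j = 4.
C(6,4) = 15; 1^4 = 1; (-1)^2 = 1.
Coefficient = 15 · 1 · 1 = 15.

15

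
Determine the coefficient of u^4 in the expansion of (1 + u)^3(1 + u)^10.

715

Coefficient of u^4 = Σ_{j} C(3,j)·C(10,4-j) for j from 0 to 3.
= 210 + 360 + 135 + 10 = 715.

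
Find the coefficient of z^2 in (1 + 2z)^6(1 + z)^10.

225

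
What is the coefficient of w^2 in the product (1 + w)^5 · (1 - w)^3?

Coefficient of w^2 = Σ_{j} C(5,j)·1^j·C(3,2-j)·(-1)^(2-j) for j from 0 to 2.
= 3 + (-15) + 10 = -2.

-2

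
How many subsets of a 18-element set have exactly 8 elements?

Choose the 8 positions: C(18,8) = 43758.

43758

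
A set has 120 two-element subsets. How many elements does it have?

16

n(n−1)/2 = 120 ⇒ n(n−1) = 240. Since 16·15 = 240, n = 16.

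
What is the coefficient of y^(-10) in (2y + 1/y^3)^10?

8064

General term: C(10,j)·(2y)^j·(1/y^3)^(10-j), with y-exponent 1j − 3(10−j) = 4j − 30.
Set 4j − 30 = -10: j = 5.
C(10,5) = 252; 2^5 = 32; 1^5 = 1.
Coefficient = 252 · 32 · 1 = 8064.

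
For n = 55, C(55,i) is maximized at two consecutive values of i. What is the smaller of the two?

27

For odd n = 55, C(55,i) peaks at i = (n−1)/2 and (n+1)/2; the smaller is 27.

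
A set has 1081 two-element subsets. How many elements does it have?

47

n(n−1)/2 = 1081 ⇒ n(n−1) = 2162. Since 47·46 = 2162, n = 47.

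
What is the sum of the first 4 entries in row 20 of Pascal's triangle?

1351

1 + 20 + 190 + 1140 = 1351.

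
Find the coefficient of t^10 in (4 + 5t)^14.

The general term is C(14,j)·(4)^j·(5t)^(14-j); the t^10 term has j = 4.
C(14,4) = 1001.
Coefficient = C(14,4) · 4^4 · 5^10 = 1001 · 256 · 9765625 = 2502500000000.

2502500000000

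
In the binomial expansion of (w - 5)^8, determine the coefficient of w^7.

The general term is C(8,j)·(w)^j·(-5)^(8-j); the w^7 term has j = 7.
C(8,7) = 8.
Coefficient = C(8,7) · (-5)^1 = 8 · (-5) = -40.

-40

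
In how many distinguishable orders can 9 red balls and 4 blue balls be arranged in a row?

715

Choose positions for the red balls: C(13,9) = 715.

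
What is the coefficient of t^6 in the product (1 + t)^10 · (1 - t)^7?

Coefficient of t^6 = Σ_{j} C(10,j)·1^j·C(7,6-j)·(-1)^(6-j) for j from 0 to 6.
= 7 + (-210) + 1575 + (-4200) + 4410 + (-1764) + 210 = 28.

28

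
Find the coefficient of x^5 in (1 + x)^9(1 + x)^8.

Coefficient of x^5 = Σ_{j} C(9,j)·C(8,5-j) for j from 0 to 5.
= 56 + 630 + 2016 + 2352 + 1008 + 126 = 6188.

6188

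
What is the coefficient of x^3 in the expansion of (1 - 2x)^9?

The general term is C(9,j)·(1)^j·(-2x)^(9-j); the x^3 term has j = 6.
C(9,6) = 84.
Coefficient = C(9,6) · (-2)^3 = 84 · (-8) = -672.

-672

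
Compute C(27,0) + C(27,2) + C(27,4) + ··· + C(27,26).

Even-j terms of row 27 sum to 2^26 = 67108864.

67108864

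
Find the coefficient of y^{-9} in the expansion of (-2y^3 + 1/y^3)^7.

84

General term: C(7,j)·(-2y^3)^j·(1/y^3)^(7-j), with y-exponent 3j − 3(7−j) = 6j − 21.
Set 6j − 21 = -9: j = 2.
C(7,2) = 21; (-2)^2 = 4; 1^5 = 1.
Coefficient = 21 · 4 · 1 = 84.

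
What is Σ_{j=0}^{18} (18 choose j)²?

9075135300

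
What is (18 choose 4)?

C(18,4) = (18·17·16·15) / 4! = 73440 / 24 = 3060.

3060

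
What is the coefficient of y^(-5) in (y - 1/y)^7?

7

General term: C(7,j)·(y)^j·(-1/y)^(7-j), with y-exponent 1j − 1(7−j) = 2j − 7.
Set 2j − 7 = -5: j = 1.
C(7,1) = 7; 1^1 = 1; (-1)^6 = 1.
Coefficient = 7 · 1 · 1 = 7.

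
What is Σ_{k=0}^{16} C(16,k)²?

By Vandermonde's identity, Σ C(16,k)² = C(32,16) = 601080390.

601080390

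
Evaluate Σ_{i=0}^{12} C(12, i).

4096

The entries of row 12 sum to 2^12 = 4096.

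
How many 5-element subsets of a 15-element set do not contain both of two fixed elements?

All 5-subsets: C(15,5) = 3003. Those containing both fixed elements: C(13,3) = 286.
3003 − 286 = 2717.

2717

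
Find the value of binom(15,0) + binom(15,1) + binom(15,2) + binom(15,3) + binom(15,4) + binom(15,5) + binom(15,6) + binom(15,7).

1 + 15 + 105 + 455 + 1365 + 3003 + 5005 + 6435 = 16384.

16384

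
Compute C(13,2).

C(13,2) = (13·12) / 2! = 156 / 2 = 78.

78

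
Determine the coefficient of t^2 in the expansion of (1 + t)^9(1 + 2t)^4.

Coefficient of t^2 = Σ_{j} C(9,j)·1^j·C(4,2-j)·2^(2-j) for j from 0 to 2.
= 24 + 72 + 36 = 132.

132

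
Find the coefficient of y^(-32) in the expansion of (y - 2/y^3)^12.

-24576

General term: C(12,j)·(y)^j·(-2/y^3)^(12-j), with y-exponent 1j − 3(12−j) = 4j − 36.
Set 4j − 36 = -32: j = 1.
C(12,1) = 12; 1^1 = 1; (-2)^11 = -2048.
Coefficient = 12 · 1 · (-2048) = -24576.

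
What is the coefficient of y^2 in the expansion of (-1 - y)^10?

45

The general term is C(10,j)·(-1)^j·(-y)^(10-j); the y^2 term has j = 8.
C(10,8) = 45.
Coefficient = C(10,8) = 45.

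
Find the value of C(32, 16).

601080390

C(32,16) = (32·31·30·29·28·27·26·25·24·23·22·21·20·19·18·17) / 16! = 12576278705767096320000 / 20922789888000 = 601080390.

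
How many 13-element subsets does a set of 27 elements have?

20058300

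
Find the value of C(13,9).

715

C(13,9) = C(13,4) by symmetry.
C(13,4) = (13·12·11·10) / 4! = 17160 / 24 = 715.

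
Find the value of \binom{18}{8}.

43758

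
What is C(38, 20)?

C(38,20) = C(38,18) by symmetry.
C(38,18) = (38·37·36·35·34·33·32·31·30·29·28·27·26·25·24·23·22·21) / 18! = 214978908196382744494080000 / 6402373705728000 = 33578000610.

33578000610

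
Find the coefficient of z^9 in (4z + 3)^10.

7864320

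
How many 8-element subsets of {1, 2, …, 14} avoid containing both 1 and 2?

2079

All 8-subsets: C(14,8) = 3003. Those containing both fixed elements: C(12,6) = 924.
3003 − 924 = 2079.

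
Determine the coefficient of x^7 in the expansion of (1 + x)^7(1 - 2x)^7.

Coefficient of x^7 = Σ_{j} C(7,j)·1^j·C(7,7-j)·(-2)^(7-j) for j from 0 to 7.
= (-128) + 3136 + (-14112) + 19600 + (-9800) + 1764 + (-98) + 1 = 363.

363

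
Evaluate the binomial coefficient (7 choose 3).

35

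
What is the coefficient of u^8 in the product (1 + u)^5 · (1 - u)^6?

5

Coefficient of u^8 = Σ_{j} C(5,j)·1^j·C(6,8-j)·(-1)^(8-j) for j from 2 to 5.
= 10 + (-60) + 75 + (-20) = 5.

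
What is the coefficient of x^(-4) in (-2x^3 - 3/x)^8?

General term: C(8,j)·(-2x^3)^j·(-3/x)^(8-j), with x-exponent 3j − 1(8−j) = 4j − 8.
Set 4j − 8 = -4: j = 1.
C(8,1) = 8; (-2)^1 = -2; (-3)^7 = -2187.
Coefficient = 8 · (-2) · (-2187) = 34992.

34992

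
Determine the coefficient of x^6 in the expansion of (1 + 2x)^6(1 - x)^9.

-332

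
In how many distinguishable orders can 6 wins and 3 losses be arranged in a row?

84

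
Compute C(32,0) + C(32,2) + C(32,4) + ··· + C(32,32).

2147483648

Even-k terms of row 32 sum to 2^31 = 2147483648.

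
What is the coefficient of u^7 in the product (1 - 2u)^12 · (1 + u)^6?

Coefficient of u^7 = Σ_{j} C(12,j)·(-2)^j·C(6,7-j)·1^(7-j) for j from 1 to 7.
= (-24) + 1584 + (-26400) + 158400 + (-380160) + 354816 + (-101376) = 6840.

6840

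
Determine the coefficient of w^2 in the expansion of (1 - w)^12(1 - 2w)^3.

Coefficient of w^2 = Σ_{j} C(12,j)·(-1)^j·C(3,2-j)·(-2)^(2-j) for j from 0 to 2.
= 12 + 72 + 66 = 150.

150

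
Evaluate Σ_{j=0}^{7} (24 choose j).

536155

1 + 24 + 276 + 2024 + 10626 + 42504 + 134596 + 346104 = 536155.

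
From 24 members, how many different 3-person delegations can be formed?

This is C(24,3) = 2024.

2024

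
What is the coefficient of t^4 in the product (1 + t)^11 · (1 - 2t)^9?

-96

Coefficient of t^4 = Σ_{j} C(11,j)·1^j·C(9,4-j)·(-2)^(4-j) for j from 0 to 4.
= 2016 + (-7392) + 7920 + (-2970) + 330 = -96.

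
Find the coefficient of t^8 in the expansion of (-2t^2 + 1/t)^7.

-672

General term: C(7,j)·(-2t^2)^j·(1/t)^(7-j), with t-exponent 2j − 1(7−j) = 3j − 7.
Set 3j − 7 = 8: j = 5.
C(7,5) = 21; (-2)^5 = -32; 1^2 = 1.
Coefficient = 21 · (-32) · 1 = -672.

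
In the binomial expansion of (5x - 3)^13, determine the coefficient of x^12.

The general term is C(13,j)·(5x)^j·(-3)^(13-j); the x^12 term has j = 12.
C(13,12) = 13.
Coefficient = C(13,12) · 5^12 · (-3)^1 = 13 · 244140625 · (-3) = -9521484375.

-9521484375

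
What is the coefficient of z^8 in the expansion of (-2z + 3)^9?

The general term is C(9,j)·(-2z)^j·(3)^(9-j); the z^8 term has j = 8.
C(9,8) = 9.
Coefficient = C(9,8) · (-2)^8 · 3^1 = 9 · 256 · 3 = 6912.

6912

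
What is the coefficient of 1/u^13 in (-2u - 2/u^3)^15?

-210862080

General term: C(15,j)·(-2u)^j·(-2/u^3)^(15-j), with u-exponent 1j − 3(15−j) = 4j − 45.
Set 4j − 45 = -13: j = 8.
C(15,8) = 6435; (-2)^8 = 256; (-2)^7 = -128.
Coefficient = 6435 · 256 · (-128) = -210862080.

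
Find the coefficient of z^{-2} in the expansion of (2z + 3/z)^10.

2449440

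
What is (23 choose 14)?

817190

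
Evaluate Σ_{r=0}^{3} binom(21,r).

1 + 21 + 210 + 1330 = 1562.

1562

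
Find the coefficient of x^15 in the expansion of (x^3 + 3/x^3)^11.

General term: C(11,j)·(x^3)^j·(3/x^3)^(11-j), with x-exponent 3j − 3(11−j) = 6j − 33.
Set 6j − 33 = 15: j = 8.
C(11,8) = 165; 1^8 = 1; 3^3 = 27.
Coefficient = 165 · 1 · 27 = 4455.

4455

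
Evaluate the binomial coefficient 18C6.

18564

C(18,6) = (18·17·16·15·14·13) / 6! = 13366080 / 720 = 18564.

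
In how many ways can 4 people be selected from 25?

This is C(25,4) = 12650.

12650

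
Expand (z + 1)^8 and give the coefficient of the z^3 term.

56

The general term is C(8,j)·(z)^j·(1)^(8-j); the z^3 term has j = 3.
C(8,3) = 56.
Coefficient = C(8,3) = 56.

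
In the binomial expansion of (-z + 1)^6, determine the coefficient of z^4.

15

The general term is C(6,j)·(-z)^j·(1)^(6-j); the z^4 term has j = 4.
C(6,4) = 15.
Coefficient = C(6,4) = 15.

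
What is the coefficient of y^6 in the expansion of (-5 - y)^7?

-35

The general term is C(7,j)·(-5)^j·(-y)^(7-j); the y^6 term has j = 1.
C(7,1) = 7.
Coefficient = C(7,1) · (-5)^1 = 7 · (-5) = -35.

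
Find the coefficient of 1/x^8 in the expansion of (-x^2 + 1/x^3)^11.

-462

General term: C(11,j)·(-x^2)^j·(1/x^3)^(11-j), with x-exponent 2j − 3(11−j) = 5j − 33.
Set 5j − 33 = -8: j = 5.
C(11,5) = 462; (-1)^5 = -1; 1^6 = 1.
Coefficient = 462 · (-1) · 1 = -462.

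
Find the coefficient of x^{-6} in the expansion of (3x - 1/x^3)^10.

153090

General term: C(10,j)·(3x)^j·(-1/x^3)^(10-j), with x-exponent 1j − 3(10−j) = 4j − 30.
Set 4j − 30 = -6: j = 6.
C(10,6) = 210; 3^6 = 729; (-1)^4 = 1.
Coefficient = 210 · 729 · 1 = 153090.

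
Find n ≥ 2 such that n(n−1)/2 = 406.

n(n−1)/2 = 406 ⇒ n(n−1) = 812. Since 29·28 = 812, n = 29.

29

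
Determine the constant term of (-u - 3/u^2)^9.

-2268

General term: C(9,j)·(-u)^j·(-3/u^2)^(9-j), with u-exponent 1j − 2(9−j) = 3j − 18.
Set 3j − 18 = 0: j = 6.
C(9,6) = 84; (-1)^6 = 1; (-3)^3 = -27.
Coefficient = 84 · 1 · (-27) = -2268.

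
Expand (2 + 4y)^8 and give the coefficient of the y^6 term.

458752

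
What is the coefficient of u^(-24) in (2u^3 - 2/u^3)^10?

-10240

General term: C(10,j)·(2u^3)^j·(-2/u^3)^(10-j), with u-exponent 3j − 3(10−j) = 6j − 30.
Set 6j − 30 = -24: j = 1.
C(10,1) = 10; 2^1 = 2; (-2)^9 = -512.
Coefficient = 10 · 2 · (-512) = -10240.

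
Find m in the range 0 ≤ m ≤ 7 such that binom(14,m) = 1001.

C(14,m) increases on 0 ≤ m ≤ 7. C(14,3) = 364 and C(14,4) = 1001, so m = 4.

4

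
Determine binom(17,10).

C(17,10) = C(17,7) by symmetry.
C(17,7) = (17·16·15·14·13·12·11) / 7! = 98017920 / 5040 = 19448.

19448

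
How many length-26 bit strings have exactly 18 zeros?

1562275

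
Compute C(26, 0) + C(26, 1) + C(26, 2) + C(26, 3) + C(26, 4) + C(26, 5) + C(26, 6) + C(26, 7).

1 + 26 + 325 + 2600 + 14950 + 65780 + 230230 + 657800 = 971712.

971712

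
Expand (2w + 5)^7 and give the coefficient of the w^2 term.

262500

The general term is C(7,j)·(2w)^j·(5)^(7-j); the w^2 term has j = 2.
C(7,2) = 21.
Coefficient = C(7,2) · 2^2 · 5^5 = 21 · 4 · 3125 = 262500.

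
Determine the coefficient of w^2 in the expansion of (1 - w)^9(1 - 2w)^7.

Coefficient of w^2 = Σ_{j} C(9,j)·(-1)^j·C(7,2-j)·(-2)^(2-j) for j from 0 to 2.
= 84 + 126 + 36 = 246.

246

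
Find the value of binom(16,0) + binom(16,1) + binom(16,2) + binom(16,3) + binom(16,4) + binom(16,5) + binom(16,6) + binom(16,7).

1 + 16 + 120 + 560 + 1820 + 4368 + 8008 + 11440 = 26333.

26333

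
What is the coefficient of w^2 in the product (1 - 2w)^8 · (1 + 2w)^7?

Coefficient of w^2 = Σ_{j} C(8,j)·(-2)^j·C(7,2-j)·2^(2-j) for j from 0 to 2.
= 84 + (-224) + 112 = -28.

-28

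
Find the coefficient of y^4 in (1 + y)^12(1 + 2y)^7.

Coefficient of y^4 = Σ_{j} C(12,j)·1^j·C(7,4-j)·2^(4-j) for j from 0 to 4.
= 560 + 3360 + 5544 + 3080 + 495 = 13039.

13039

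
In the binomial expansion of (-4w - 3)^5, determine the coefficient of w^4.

-3840

The general term is C(5,j)·(-4w)^j·(-3)^(5-j); the w^4 term has j = 4.
C(5,4) = 5.
Coefficient = C(5,4) · (-4)^4 · (-3)^1 = 5 · 256 · (-3) = -3840.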